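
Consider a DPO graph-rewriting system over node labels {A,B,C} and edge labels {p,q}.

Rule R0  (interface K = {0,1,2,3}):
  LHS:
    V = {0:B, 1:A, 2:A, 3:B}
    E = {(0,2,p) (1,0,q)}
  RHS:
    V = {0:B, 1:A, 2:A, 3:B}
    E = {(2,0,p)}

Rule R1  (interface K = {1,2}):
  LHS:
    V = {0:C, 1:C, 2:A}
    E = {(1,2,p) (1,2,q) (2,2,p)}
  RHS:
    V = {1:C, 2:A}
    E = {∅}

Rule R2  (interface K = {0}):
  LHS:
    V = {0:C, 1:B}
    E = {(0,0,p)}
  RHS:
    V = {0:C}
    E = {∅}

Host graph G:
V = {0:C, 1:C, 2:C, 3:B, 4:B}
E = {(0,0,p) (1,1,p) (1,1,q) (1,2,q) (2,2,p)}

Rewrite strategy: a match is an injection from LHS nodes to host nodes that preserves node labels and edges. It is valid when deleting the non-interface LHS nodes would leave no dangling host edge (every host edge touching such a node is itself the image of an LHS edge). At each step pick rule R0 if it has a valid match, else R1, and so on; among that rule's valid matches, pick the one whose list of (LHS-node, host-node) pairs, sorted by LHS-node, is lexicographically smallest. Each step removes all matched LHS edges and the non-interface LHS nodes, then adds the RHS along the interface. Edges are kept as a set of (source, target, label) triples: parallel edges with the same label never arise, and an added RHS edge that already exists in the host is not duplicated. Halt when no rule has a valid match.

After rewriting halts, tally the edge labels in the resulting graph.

initial: |V|=5 |E|=5  E = 0-p->0 1-p->1 1-q->1 1-q->2 2-p->2
step 1: apply R2 at {0↦0, 1↦3}  → |V|=4 |E|=4  E = 1-p->1 1-q->1 1-q->2 2-p->2
step 2: apply R2 at {0↦1, 1↦4}  → |V|=3 |E|=3  E = 1-q->1 1-q->2 2-p->2
final graph: no rule applies after step 2
NF edges: [(1, 1, 'q'), (1, 2, 'q'), (2, 2, 'p')]

Answer: p:1 q:2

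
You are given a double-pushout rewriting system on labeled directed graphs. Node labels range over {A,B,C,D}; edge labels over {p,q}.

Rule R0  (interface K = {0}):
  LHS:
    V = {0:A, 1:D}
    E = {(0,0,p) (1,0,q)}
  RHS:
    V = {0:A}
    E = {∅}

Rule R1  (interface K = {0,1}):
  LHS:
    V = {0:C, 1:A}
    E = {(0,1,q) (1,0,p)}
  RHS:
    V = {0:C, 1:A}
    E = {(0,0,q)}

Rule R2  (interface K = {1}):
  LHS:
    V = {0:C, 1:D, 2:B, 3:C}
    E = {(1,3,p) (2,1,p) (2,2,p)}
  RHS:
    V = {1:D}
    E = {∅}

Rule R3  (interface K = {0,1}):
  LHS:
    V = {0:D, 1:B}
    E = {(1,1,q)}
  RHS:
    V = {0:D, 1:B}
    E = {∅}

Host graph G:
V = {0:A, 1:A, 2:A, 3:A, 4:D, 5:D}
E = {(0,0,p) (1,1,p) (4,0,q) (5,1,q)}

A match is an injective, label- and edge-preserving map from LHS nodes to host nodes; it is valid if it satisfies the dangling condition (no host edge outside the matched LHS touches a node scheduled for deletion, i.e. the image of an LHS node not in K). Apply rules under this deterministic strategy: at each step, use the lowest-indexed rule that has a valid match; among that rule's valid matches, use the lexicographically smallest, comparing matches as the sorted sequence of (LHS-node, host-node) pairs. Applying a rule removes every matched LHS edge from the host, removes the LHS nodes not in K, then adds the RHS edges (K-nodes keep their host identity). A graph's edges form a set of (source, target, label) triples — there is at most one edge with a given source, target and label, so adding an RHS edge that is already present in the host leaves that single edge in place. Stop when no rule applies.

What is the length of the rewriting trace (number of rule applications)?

start.  V:6 E:4  edges: 0-p->0 1-p->1 4-q->0 5-q->1
1. fire R0 via {0↦0, 1↦4}  →  V:5 E:2  edges: 1-p->1 5-q->1
2. fire R0 via {0↦1, 1↦5}  →  V:4 E:0  edges: ∅
halt: no rule applies after step 2

Answer: 2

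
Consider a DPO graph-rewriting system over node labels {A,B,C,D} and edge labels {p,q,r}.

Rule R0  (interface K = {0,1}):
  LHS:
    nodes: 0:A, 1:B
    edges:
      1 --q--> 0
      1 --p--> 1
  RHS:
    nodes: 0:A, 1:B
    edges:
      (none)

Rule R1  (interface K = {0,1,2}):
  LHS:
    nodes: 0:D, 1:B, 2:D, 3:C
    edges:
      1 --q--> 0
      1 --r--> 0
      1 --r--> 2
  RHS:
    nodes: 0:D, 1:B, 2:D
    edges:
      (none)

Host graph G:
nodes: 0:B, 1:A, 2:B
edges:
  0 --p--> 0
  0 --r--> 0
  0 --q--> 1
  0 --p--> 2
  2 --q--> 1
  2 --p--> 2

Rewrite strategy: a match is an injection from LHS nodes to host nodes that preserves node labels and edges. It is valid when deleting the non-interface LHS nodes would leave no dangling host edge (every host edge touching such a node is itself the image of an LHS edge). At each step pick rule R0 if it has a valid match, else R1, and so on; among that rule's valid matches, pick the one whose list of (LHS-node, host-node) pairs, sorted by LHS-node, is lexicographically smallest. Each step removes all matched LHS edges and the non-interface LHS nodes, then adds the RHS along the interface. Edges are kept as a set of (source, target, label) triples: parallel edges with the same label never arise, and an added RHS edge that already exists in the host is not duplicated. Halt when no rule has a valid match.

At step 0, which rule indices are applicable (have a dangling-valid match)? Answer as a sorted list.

Answer: [R0]

Derivation:
R0: 2 valid matches — {0↦1, 1↦0}, {0↦1, 1↦2}
R1: no valid match — LHS pattern not found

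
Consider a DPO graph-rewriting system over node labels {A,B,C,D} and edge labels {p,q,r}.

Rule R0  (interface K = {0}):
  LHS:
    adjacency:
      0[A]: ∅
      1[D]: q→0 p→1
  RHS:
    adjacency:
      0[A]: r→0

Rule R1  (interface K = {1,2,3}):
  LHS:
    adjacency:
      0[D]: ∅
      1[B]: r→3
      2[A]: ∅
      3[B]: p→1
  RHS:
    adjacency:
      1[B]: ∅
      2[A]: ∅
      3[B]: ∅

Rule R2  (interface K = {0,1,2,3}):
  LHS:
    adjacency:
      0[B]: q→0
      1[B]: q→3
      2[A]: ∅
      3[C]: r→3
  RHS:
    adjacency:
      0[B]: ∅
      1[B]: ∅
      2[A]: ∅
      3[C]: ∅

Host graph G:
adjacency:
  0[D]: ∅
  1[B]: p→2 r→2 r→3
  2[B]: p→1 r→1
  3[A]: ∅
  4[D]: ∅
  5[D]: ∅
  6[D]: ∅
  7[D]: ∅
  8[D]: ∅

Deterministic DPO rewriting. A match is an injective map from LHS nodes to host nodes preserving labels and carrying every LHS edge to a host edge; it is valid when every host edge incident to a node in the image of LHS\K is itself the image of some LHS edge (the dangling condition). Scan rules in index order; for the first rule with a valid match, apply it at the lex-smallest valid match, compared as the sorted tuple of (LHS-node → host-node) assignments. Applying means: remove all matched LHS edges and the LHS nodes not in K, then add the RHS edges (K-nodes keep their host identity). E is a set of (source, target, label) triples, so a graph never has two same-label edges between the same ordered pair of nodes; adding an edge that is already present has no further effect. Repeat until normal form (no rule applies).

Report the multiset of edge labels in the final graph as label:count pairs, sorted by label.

[0] host  ⇒  9 nodes, 5 edges  {1-p->2 1-r->2 1-r->3 2-p->1 2-r->1}
[1] R1 @ {0↦0, 1↦1, 2↦3, 3↦2}  ⇒  8 nodes, 3 edges  {1-p->2 1-r->3 2-r->1}
[2] R1 @ {0↦4, 1↦2, 2↦3, 3↦1}  ⇒  7 nodes, 1 edges  {1-r->3}
normal form: no rule applies after step 2
NF edges: [(1, 3, 'r')]

Answer: r:1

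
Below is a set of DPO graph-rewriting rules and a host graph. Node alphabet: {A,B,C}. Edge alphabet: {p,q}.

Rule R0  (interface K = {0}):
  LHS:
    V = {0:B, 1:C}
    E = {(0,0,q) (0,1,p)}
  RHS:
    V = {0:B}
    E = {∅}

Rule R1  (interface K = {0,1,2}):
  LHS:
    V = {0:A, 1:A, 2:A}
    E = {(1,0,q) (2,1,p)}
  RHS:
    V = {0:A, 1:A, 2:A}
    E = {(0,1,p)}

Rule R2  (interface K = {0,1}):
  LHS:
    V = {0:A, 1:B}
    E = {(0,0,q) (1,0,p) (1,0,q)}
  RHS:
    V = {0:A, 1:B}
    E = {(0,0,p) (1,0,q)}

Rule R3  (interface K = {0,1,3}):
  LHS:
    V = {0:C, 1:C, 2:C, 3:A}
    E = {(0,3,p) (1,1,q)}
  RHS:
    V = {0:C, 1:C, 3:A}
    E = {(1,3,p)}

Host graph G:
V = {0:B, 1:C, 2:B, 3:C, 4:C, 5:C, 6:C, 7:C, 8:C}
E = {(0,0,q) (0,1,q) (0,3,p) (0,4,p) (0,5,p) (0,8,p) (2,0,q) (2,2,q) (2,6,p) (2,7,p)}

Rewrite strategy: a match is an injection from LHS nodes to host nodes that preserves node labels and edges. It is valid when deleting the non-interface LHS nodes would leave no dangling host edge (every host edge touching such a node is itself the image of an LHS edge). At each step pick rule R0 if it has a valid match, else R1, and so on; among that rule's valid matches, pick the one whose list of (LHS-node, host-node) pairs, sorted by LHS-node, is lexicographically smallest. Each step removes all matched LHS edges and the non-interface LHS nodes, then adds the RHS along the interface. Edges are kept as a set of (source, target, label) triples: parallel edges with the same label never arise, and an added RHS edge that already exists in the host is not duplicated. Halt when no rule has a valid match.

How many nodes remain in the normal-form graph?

Answer: 7

Derivation:
initial: |V|=9 |E|=10  E = 0-q->0 0-q->1 0-p->3 0-p->4 0-p->5 0-p->8 2-q->0 2-q->2 2-p->6 2-p->7
step 1: apply R0 at {0↦0, 1↦3}  → |V|=8 |E|=8  E = 0-q->1 0-p->4 0-p->5 0-p->8 2-q->0 2-q->2 2-p->6 2-p->7
step 2: apply R0 at {0↦2, 1↦6}  → |V|=7 |E|=6  E = 0-q->1 0-p->4 0-p->5 0-p->8 2-q->0 2-p->7
normal form: no rule applies after step 2
NF nodes: {0:B, 1:C, 2:B, 4:C, 5:C, 7:C, 8:C}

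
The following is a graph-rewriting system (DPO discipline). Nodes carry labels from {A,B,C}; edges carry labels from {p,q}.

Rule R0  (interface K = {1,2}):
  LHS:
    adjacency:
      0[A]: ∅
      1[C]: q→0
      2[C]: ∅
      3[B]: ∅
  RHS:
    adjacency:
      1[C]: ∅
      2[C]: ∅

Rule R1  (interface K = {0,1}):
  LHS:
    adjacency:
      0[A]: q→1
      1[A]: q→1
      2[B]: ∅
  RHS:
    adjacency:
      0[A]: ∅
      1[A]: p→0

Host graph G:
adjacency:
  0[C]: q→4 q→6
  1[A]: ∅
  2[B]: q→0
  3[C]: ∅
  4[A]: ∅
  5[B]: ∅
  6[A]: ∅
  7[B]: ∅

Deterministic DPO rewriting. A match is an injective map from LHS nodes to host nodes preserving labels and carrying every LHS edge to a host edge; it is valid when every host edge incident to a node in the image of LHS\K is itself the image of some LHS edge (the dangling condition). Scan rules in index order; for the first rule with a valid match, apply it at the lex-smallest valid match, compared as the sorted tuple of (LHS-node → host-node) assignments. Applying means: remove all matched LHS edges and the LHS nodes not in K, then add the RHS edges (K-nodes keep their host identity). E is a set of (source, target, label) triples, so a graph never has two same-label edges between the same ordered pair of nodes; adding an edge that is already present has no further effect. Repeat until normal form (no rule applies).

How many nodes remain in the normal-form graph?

Answer: 4

Derivation:
[0] host  ⇒  8 nodes, 3 edges  {0-q->4 0-q->6 2-q->0}
[1] R0 @ {0↦4, 1↦0, 2↦3, 3↦5}  ⇒  6 nodes, 2 edges  {0-q->6 2-q->0}
[2] R0 @ {0↦6, 1↦0, 2↦3, 3↦7}  ⇒  4 nodes, 1 edges  {2-q->0}
normal form: no rule applies after step 2
NF nodes: {0:C, 1:A, 2:B, 3:C}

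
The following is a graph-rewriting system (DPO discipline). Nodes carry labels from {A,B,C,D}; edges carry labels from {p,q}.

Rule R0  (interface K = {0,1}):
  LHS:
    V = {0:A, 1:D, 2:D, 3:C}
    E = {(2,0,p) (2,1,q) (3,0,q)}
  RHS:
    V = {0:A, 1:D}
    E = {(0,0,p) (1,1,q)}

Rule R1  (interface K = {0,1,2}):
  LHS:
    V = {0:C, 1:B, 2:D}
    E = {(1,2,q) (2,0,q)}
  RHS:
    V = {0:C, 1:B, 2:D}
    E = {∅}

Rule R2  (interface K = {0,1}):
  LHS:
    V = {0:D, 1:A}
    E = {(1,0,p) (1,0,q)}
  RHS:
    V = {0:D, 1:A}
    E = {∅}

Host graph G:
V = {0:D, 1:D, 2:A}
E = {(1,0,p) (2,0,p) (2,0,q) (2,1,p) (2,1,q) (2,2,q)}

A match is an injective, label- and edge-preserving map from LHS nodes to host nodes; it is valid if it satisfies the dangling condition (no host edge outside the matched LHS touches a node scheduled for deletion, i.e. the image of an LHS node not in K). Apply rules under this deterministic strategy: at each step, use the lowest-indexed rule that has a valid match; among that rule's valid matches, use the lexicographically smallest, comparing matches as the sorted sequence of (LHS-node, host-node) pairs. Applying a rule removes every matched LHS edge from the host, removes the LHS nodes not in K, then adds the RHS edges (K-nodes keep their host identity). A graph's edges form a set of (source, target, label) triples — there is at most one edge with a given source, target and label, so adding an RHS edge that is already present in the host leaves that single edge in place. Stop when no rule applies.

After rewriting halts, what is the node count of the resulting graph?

initial: |V|=3 |E|=6  E = 1-p->0 2-p->0 2-q->0 2-p->1 2-q->1 2-q->2
step 1: apply R2 at {0↦0, 1↦2}  → |V|=3 |E|=4  E = 1-p->0 2-p->1 2-q->1 2-q->2
step 2: apply R2 at {0↦1, 1↦2}  → |V|=3 |E|=2  E = 1-p->0 2-q->2
halt: no rule applies after step 2
NF nodes: {0:D, 1:D, 2:A}

Answer: 3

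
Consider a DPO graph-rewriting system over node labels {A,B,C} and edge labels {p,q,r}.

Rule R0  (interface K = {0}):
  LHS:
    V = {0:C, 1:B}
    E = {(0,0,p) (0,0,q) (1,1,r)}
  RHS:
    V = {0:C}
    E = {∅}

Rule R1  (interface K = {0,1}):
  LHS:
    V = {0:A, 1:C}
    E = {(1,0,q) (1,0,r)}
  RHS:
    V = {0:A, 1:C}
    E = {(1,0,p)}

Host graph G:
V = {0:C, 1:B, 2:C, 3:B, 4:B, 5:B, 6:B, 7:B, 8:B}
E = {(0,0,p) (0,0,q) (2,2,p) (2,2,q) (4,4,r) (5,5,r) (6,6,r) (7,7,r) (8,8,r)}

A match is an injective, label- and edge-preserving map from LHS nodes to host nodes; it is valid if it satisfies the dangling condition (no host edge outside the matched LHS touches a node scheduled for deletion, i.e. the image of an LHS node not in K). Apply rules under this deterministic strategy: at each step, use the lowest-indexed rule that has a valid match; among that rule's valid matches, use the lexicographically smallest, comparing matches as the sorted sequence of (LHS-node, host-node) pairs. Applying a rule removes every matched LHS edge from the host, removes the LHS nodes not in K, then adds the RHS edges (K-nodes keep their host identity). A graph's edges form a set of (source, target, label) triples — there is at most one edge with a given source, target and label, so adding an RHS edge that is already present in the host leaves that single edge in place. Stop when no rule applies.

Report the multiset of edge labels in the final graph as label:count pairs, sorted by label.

Answer: r:3

Rewrite trace:
initial: |V|=9 |E|=9  E = 0-p->0 0-q->0 2-p->2 2-q->2 4-r->4 5-r->5 6-r->6 7-r->7 8-r->8
step 1: apply R0 at {0↦0, 1↦4}  → |V|=8 |E|=6  E = 2-p->2 2-q->2 5-r->5 6-r->6 7-r->7 8-r->8
step 2: apply R0 at {0↦2, 1↦5}  → |V|=7 |E|=3  E = 6-r->6 7-r->7 8-r->8
halt: no rule applies after step 2
NF edges: [(6, 6, 'r'), (7, 7, 'r'), (8, 8, 'r')]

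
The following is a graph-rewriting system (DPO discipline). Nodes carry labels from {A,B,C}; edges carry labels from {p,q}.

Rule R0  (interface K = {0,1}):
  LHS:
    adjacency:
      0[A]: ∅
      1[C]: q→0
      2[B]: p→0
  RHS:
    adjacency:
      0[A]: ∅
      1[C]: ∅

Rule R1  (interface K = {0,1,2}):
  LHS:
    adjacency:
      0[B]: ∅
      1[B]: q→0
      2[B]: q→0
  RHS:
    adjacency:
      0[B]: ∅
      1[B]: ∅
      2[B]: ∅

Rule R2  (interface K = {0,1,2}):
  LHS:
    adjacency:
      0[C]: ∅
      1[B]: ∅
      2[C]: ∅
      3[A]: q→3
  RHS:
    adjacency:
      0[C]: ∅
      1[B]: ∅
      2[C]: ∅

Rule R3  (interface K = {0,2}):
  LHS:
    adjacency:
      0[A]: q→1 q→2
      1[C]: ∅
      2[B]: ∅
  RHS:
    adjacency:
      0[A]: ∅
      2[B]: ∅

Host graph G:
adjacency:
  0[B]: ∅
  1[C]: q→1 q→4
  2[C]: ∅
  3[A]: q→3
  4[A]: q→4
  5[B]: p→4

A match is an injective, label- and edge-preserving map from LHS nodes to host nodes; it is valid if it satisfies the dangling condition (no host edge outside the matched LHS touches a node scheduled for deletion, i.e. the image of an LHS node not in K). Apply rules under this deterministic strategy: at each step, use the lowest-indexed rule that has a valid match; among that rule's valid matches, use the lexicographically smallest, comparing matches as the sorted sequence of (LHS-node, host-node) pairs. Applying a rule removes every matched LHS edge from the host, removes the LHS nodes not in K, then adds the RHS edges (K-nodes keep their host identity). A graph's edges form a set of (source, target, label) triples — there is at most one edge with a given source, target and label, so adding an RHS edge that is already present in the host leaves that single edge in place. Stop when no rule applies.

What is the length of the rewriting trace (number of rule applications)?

initial: |V|=6 |E|=5  E = 1-q->1 1-q->4 3-q->3 4-q->4 5-p->4
step 1: apply R0 at {0↦4, 1↦1, 2↦5}  → |V|=5 |E|=3  E = 1-q->1 3-q->3 4-q->4
step 2: apply R2 at {0↦1, 1↦0, 2↦2, 3↦3}  → |V|=4 |E|=2  E = 1-q->1 4-q->4
step 3: apply R2 at {0↦1, 1↦0, 2↦2, 3↦4}  → |V|=3 |E|=1  E = 1-q->1
normal form: no rule applies after step 3

Answer: 3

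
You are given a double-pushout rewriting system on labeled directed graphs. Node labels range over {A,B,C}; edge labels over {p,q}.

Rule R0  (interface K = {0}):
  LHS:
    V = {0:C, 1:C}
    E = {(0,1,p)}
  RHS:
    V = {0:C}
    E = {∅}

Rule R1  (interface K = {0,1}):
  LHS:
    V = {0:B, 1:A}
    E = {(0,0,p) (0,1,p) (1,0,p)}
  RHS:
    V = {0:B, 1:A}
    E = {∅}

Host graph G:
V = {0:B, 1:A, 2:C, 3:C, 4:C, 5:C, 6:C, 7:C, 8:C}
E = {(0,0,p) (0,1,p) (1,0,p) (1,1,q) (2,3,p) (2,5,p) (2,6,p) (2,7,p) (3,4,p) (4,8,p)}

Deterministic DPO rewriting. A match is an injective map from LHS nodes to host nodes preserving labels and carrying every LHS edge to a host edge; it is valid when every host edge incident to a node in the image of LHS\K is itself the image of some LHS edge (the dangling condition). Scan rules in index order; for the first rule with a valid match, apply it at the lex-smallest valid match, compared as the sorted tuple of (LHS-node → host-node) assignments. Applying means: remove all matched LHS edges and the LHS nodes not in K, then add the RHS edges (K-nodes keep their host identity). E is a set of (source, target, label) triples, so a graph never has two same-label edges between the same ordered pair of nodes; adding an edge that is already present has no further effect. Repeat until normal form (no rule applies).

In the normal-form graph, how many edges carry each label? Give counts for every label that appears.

[0] host  ⇒  9 nodes, 10 edges  {0-p->0 0-p->1 1-p->0 1-q->1 2-p->3 2-p->5 2-p->6 2-p->7 3-p->4 4-p->8}
[1] R0 @ {0↦2, 1↦5}  ⇒  8 nodes, 9 edges  {0-p->0 0-p->1 1-p->0 1-q->1 2-p->3 2-p->6 2-p->7 3-p->4 4-p->8}
[2] R0 @ {0↦2, 1↦6}  ⇒  7 nodes, 8 edges  {0-p->0 0-p->1 1-p->0 1-q->1 2-p->3 2-p->7 3-p->4 4-p->8}
[3] R0 @ {0↦2, 1↦7}  ⇒  6 nodes, 7 edges  {0-p->0 0-p->1 1-p->0 1-q->1 2-p->3 3-p->4 4-p->8}
[4] R0 @ {0↦4, 1↦8}  ⇒  5 nodes, 6 edges  {0-p->0 0-p->1 1-p->0 1-q->1 2-p->3 3-p->4}
[5] R0 @ {0↦3, 1↦4}  ⇒  4 nodes, 5 edges  {0-p->0 0-p->1 1-p->0 1-q->1 2-p->3}
[6] R0 @ {0↦2, 1↦3}  ⇒  3 nodes, 4 edges  {0-p->0 0-p->1 1-p->0 1-q->1}
[7] R1 @ {0↦0, 1↦1}  ⇒  3 nodes, 1 edges  {1-q->1}
normal form: no rule applies after step 7
NF edges: [(1, 1, 'q')]

Answer: q:1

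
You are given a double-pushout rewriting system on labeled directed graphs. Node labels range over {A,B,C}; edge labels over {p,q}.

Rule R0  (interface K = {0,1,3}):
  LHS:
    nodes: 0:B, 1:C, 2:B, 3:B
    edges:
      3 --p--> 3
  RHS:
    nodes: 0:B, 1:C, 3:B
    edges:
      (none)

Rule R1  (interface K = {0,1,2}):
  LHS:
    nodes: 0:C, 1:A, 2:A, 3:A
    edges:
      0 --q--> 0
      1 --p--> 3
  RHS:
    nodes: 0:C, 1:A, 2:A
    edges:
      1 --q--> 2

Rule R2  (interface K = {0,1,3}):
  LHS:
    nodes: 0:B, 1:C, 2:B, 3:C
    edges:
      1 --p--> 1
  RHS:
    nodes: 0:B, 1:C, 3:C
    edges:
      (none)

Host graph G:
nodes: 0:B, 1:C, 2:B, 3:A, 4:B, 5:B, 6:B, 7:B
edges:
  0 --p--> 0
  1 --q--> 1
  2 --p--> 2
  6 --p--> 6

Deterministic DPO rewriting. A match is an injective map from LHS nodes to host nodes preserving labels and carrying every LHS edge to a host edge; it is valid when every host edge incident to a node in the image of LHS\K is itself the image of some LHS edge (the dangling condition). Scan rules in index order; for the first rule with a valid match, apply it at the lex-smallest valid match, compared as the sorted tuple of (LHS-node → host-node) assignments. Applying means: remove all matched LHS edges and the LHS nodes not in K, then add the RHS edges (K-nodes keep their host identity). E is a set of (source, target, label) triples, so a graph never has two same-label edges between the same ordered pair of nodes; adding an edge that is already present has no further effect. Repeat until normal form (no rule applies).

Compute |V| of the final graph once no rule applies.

Answer: 5

Derivation:
start.  V:8 E:4  edges: 0-p->0 1-q->1 2-p->2 6-p->6
1. fire R0 via {0↦0, 1↦1, 2↦4, 3↦2}  →  V:7 E:3  edges: 0-p->0 1-q->1 6-p->6
2. fire R0 via {0↦0, 1↦1, 2↦2, 3↦6}  →  V:6 E:2  edges: 0-p->0 1-q->1
3. fire R0 via {0↦5, 1↦1, 2↦6, 3↦0}  →  V:5 E:1  edges: 1-q->1
final graph: no rule applies after step 3
NF nodes: {0:B, 1:C, 3:A, 5:B, 7:B}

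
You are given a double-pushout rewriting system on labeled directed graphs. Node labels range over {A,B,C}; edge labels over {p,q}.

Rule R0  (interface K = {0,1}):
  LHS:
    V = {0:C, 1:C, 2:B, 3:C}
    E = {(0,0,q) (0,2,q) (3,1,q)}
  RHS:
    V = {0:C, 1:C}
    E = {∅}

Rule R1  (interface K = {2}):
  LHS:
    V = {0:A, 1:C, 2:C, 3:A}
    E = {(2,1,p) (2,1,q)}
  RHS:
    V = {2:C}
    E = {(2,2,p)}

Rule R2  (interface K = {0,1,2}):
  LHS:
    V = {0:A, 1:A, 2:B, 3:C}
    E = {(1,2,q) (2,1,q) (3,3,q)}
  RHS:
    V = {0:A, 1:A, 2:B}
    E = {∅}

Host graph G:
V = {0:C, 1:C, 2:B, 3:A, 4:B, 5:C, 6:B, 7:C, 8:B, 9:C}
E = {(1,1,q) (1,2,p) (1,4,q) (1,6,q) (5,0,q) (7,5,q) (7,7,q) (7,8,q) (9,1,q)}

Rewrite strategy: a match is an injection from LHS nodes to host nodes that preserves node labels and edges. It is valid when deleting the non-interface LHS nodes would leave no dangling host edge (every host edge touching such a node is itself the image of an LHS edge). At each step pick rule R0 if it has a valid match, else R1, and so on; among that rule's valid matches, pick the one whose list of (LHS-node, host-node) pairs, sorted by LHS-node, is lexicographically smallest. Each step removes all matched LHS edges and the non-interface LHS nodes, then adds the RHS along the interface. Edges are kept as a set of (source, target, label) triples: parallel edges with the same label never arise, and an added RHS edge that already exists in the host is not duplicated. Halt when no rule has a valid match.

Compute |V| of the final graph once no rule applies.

Answer: 6

Derivation:
start.  V:10 E:9  edges: 1-q->1 1-p->2 1-q->4 1-q->6 5-q->0 7-q->5 7-q->7 7-q->8 9-q->1
1. fire R0 via {0↦7, 1↦1, 2↦8, 3↦9}  →  V:8 E:6  edges: 1-q->1 1-p->2 1-q->4 1-q->6 5-q->0 7-q->5
2. fire R0 via {0↦1, 1↦5, 2↦4, 3↦7}  →  V:6 E:3  edges: 1-p->2 1-q->6 5-q->0
halt: no rule applies after step 2
NF nodes: {0:C, 1:C, 2:B, 3:A, 5:C, 6:B}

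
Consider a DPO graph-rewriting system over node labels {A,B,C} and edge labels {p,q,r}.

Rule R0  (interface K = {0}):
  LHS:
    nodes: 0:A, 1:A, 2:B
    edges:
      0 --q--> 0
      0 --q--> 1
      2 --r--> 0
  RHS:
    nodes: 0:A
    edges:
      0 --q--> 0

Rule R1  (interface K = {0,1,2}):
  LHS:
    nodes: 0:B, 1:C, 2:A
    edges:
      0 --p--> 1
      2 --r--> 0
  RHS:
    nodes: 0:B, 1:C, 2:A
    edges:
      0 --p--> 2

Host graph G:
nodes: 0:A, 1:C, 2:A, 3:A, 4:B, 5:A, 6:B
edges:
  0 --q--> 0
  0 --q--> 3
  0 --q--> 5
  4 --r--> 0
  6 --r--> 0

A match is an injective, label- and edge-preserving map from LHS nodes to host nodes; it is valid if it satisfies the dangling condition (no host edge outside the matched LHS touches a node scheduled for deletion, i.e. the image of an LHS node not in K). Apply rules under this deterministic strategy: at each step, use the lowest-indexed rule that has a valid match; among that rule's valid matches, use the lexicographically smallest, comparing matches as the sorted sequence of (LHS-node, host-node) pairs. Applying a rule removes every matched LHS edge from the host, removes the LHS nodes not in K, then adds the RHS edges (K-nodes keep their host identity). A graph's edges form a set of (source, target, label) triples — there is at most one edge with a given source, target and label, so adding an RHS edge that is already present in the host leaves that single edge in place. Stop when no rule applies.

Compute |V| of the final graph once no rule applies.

[0] host  ⇒  7 nodes, 5 edges  {0-q->0 0-q->3 0-q->5 4-r->0 6-r->0}
[1] R0 @ {0↦0, 1↦3, 2↦4}  ⇒  5 nodes, 3 edges  {0-q->0 0-q->5 6-r->0}
[2] R0 @ {0↦0, 1↦5, 2↦6}  ⇒  3 nodes, 1 edges  {0-q->0}
normal form: no rule applies after step 2
NF nodes: {0:A, 1:C, 2:A}

Answer: 3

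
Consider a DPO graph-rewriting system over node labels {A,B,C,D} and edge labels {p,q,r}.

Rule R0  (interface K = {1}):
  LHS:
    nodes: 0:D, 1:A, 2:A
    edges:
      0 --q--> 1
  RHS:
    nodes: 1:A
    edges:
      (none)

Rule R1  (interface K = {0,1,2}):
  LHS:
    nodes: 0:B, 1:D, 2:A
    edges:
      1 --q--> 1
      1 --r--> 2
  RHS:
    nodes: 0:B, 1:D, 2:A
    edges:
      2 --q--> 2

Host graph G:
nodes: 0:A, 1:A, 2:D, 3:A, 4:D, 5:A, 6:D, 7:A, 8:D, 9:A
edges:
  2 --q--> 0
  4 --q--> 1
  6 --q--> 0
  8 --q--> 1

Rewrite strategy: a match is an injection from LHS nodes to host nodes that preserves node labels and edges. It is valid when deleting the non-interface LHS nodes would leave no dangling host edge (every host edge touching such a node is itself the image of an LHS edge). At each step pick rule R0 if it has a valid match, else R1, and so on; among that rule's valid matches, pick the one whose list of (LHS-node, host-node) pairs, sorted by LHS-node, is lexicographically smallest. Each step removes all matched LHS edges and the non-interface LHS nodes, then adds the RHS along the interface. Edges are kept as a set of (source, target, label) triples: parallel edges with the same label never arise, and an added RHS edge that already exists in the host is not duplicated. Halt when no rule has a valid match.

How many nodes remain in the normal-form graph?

Answer: 2

Rewrite trace:
[0] host  ⇒  10 nodes, 4 edges  {2-q->0 4-q->1 6-q->0 8-q->1}
[1] R0 @ {0↦2, 1↦0, 2↦3}  ⇒  8 nodes, 3 edges  {4-q->1 6-q->0 8-q->1}
[2] R0 @ {0↦4, 1↦1, 2↦5}  ⇒  6 nodes, 2 edges  {6-q->0 8-q->1}
[3] R0 @ {0↦6, 1↦0, 2↦7}  ⇒  4 nodes, 1 edges  {8-q->1}
[4] R0 @ {0↦8, 1↦1, 2↦0}  ⇒  2 nodes, 0 edges  {∅}
final graph: no rule applies after step 4
NF nodes: {1:A, 9:A}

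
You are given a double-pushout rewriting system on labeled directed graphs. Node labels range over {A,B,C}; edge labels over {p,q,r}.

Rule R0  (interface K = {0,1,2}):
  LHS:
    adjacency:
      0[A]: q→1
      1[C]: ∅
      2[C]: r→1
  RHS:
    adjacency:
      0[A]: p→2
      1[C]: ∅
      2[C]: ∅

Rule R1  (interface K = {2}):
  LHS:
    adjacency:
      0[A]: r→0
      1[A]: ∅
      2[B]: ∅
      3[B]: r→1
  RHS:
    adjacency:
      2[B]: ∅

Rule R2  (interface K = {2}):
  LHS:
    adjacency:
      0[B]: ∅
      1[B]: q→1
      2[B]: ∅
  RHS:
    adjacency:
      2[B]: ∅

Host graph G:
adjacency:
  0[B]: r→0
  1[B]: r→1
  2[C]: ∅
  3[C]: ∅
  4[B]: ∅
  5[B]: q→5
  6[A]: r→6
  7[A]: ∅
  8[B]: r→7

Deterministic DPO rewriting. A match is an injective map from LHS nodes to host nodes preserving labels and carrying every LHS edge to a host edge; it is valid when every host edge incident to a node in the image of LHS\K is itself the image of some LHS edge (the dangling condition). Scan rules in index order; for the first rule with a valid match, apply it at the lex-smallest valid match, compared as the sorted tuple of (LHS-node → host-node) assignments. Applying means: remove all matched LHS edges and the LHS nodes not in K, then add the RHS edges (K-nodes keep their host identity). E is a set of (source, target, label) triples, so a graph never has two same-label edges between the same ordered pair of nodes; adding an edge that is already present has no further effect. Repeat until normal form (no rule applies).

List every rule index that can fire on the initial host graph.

Answer: [R1,R2]

Rewrite trace:
R0: no valid match — LHS pattern not found
R1: 4 valid matches — {0↦6, 1↦7, 2↦0, 3↦8}, {0↦6, 1↦7, 2↦1, 3↦8}, {0↦6, 1↦7, 2↦4, 3↦8} (+1 more)
R2: 3 valid matches — {0↦4, 1↦5, 2↦0}, {0↦4, 1↦5, 2↦1}, {0↦4, 1↦5, 2↦8}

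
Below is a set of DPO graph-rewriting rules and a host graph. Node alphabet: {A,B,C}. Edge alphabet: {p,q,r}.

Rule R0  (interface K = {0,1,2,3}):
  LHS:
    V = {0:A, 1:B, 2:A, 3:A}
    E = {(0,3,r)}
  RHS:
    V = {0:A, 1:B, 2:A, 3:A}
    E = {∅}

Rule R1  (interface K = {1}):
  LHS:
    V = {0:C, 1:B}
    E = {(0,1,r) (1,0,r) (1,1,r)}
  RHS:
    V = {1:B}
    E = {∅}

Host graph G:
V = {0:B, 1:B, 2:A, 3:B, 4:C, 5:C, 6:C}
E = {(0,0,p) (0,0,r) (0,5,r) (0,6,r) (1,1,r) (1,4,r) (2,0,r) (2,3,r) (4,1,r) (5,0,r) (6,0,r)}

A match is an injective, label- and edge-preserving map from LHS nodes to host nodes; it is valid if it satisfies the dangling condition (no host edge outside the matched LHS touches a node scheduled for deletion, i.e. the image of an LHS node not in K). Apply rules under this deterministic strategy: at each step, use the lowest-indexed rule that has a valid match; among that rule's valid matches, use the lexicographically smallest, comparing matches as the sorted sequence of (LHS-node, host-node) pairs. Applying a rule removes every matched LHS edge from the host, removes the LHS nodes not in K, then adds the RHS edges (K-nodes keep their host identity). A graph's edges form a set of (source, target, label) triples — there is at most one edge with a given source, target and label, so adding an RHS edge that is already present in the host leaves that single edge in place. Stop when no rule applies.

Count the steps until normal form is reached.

Answer: 2

Steps:
start.  V:7 E:11  edges: 0-p->0 0-r->0 0-r->5 0-r->6 1-r->1 1-r->4 2-r->0 2-r->3 4-r->1 5-r->0 6-r->0
1. fire R1 via {0↦4, 1↦1}  →  V:6 E:8  edges: 0-p->0 0-r->0 0-r->5 0-r->6 2-r->0 2-r->3 5-r->0 6-r->0
2. fire R1 via {0↦5, 1↦0}  →  V:5 E:5  edges: 0-p->0 0-r->6 2-r->0 2-r->3 6-r->0
normal form: no rule applies after step 2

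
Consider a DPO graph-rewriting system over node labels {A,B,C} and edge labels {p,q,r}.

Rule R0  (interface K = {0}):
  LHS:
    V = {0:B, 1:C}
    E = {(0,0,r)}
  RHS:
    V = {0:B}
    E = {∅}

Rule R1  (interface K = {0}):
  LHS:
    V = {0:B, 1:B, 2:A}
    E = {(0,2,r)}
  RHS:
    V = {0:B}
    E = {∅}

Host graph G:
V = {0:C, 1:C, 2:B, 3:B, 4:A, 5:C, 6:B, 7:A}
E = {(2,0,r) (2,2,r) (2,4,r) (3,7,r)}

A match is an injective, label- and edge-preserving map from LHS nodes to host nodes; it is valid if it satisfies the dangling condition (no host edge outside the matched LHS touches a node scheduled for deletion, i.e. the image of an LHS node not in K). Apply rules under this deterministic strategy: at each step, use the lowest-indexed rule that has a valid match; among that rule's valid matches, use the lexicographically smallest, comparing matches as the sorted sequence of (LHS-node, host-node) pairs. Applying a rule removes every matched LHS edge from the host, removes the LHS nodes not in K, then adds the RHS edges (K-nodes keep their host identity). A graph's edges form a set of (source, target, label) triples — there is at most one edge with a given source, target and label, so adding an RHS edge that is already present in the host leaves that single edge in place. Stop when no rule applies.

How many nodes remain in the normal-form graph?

Answer: 5

Derivation:
[0] host  ⇒  8 nodes, 4 edges  {2-r->0 2-r->2 2-r->4 3-r->7}
[1] R0 @ {0↦2, 1↦1}  ⇒  7 nodes, 3 edges  {2-r->0 2-r->4 3-r->7}
[2] R1 @ {0↦2, 1↦6, 2↦4}  ⇒  5 nodes, 2 edges  {2-r->0 3-r->7}
final graph: no rule applies after step 2
NF nodes: {0:C, 2:B, 3:B, 5:C, 7:A}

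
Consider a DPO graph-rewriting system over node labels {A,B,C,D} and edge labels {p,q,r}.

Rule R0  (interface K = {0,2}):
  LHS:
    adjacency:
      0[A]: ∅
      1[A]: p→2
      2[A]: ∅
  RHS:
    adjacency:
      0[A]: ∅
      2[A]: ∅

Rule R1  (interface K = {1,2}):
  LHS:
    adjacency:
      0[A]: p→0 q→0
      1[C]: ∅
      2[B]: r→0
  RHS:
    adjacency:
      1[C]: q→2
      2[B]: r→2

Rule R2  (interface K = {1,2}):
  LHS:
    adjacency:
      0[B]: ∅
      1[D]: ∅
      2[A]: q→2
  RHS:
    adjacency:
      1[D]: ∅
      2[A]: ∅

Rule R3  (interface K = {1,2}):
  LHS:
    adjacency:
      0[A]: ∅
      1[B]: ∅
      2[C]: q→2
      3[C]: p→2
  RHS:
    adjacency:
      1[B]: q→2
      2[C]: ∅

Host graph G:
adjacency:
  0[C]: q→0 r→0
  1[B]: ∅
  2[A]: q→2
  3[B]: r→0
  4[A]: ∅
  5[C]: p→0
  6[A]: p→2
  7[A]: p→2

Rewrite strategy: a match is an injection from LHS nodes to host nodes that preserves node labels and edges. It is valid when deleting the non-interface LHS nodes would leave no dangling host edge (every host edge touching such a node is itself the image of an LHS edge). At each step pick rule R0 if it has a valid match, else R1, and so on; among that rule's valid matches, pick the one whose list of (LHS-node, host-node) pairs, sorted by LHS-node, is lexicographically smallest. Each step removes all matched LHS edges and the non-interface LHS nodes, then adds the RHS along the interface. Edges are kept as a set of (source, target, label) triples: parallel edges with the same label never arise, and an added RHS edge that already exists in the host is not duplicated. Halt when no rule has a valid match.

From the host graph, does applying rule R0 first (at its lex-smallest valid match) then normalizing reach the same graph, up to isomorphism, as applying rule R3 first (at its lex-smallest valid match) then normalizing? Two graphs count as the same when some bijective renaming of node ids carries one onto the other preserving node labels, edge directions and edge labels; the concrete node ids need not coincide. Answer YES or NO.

Answer: NO

Rewrite trace:
branch R0-first: apply at {0↦4, 1↦6, 2↦2} → |E|=6, then 2 more step(s) → NF |V|=4 |E|=4 V={0:C, 1:B, 2:A, 3:B} E=0-r->0 1-q->0 2-q->2 3-r->0
branch R3-first: apply at {0↦4, 1↦1, 2↦0, 3↦5} → |E|=6, then 1 more step(s) → NF |V|=5 |E|=5 V={0:C, 1:B, 2:A, 3:B, 6:A} E=0-r->0 1-q->0 2-q->2 3-r->0 6-p->2
graphs not isomorphic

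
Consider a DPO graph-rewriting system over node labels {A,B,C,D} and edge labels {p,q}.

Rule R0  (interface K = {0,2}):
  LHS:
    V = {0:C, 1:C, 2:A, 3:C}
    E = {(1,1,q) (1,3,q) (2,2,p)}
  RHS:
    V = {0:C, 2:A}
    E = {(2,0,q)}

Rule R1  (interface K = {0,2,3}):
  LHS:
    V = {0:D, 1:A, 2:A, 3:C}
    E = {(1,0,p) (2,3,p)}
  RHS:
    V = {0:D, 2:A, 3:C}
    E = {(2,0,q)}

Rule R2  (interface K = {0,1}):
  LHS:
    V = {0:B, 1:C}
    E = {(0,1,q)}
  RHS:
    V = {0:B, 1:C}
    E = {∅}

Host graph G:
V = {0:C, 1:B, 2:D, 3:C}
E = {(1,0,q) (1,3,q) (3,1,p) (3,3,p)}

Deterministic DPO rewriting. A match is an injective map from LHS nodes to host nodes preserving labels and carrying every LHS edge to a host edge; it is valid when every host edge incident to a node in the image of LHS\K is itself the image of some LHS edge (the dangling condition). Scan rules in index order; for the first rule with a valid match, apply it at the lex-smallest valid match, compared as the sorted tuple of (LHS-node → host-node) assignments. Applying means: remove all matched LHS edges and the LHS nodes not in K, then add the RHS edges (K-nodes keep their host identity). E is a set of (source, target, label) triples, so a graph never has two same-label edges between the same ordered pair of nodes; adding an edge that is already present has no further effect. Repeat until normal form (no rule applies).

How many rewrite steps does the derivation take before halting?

Answer: 2

Derivation:
[0] host  ⇒  4 nodes, 4 edges  {1-q->0 1-q->3 3-p->1 3-p->3}
[1] R2 @ {0↦1, 1↦0}  ⇒  4 nodes, 3 edges  {1-q->3 3-p->1 3-p->3}
[2] R2 @ {0↦1, 1↦3}  ⇒  4 nodes, 2 edges  {3-p->1 3-p->3}
normal form: no rule applies after step 2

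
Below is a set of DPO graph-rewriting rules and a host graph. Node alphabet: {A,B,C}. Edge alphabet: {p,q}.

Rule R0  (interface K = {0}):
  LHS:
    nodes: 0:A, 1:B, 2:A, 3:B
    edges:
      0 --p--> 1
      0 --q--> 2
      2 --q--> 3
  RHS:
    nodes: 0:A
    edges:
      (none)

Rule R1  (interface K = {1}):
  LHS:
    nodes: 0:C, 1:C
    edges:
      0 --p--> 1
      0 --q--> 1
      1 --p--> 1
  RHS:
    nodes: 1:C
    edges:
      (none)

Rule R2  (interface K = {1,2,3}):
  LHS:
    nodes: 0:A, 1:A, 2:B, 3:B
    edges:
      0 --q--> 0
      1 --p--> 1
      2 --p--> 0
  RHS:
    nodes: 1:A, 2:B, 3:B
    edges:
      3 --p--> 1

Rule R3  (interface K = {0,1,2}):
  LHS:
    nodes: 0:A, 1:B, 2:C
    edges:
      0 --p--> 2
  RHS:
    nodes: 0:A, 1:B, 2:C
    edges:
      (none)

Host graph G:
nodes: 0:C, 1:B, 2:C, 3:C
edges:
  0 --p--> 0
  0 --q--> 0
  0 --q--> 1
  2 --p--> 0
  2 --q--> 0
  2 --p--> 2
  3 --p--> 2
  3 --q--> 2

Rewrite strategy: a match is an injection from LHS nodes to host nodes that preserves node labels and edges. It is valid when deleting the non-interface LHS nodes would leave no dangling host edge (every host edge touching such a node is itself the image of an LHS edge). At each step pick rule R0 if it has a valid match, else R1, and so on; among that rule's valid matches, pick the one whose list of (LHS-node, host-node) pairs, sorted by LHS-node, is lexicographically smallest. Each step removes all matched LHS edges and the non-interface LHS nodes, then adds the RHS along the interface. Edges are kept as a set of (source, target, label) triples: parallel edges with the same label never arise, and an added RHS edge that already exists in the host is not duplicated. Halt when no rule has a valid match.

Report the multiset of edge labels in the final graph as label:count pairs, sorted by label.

Answer: q:2

Steps:
initial: |V|=4 |E|=8  E = 0-p->0 0-q->0 0-q->1 2-p->0 2-q->0 2-p->2 3-p->2 3-q->2
step 1: apply R1 at {0↦3, 1↦2}  → |V|=3 |E|=5  E = 0-p->0 0-q->0 0-q->1 2-p->0 2-q->0
step 2: apply R1 at {0↦2, 1↦0}  → |V|=2 |E|=2  E = 0-q->0 0-q->1
final graph: no rule applies after step 2
NF edges: [(0, 0, 'q'), (0, 1, 'q')]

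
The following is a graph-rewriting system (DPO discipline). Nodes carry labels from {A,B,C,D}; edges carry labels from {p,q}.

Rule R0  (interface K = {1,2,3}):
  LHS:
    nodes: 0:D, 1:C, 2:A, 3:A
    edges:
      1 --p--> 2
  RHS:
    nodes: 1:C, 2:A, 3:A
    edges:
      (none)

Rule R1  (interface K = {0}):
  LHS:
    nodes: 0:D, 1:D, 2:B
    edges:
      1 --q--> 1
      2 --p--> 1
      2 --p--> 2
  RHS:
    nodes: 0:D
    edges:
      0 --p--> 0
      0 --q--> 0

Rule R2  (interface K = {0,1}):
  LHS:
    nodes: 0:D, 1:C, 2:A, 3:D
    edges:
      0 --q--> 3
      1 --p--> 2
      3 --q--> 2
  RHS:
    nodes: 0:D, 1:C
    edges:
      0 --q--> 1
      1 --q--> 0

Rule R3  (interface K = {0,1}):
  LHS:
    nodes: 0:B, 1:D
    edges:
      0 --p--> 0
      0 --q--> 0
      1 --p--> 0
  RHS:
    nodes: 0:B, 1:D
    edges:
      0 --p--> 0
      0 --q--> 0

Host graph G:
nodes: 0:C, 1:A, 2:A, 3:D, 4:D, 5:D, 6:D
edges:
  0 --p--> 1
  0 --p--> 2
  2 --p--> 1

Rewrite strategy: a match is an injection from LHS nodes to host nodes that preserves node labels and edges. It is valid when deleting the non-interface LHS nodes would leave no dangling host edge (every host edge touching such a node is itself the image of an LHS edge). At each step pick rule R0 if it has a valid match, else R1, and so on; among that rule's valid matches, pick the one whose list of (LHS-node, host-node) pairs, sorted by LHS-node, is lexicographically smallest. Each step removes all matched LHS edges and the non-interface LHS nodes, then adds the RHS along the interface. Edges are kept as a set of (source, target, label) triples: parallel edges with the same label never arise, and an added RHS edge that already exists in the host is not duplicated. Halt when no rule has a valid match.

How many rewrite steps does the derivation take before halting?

Answer: 2

Rewrite trace:
start.  V:7 E:3  edges: 0-p->1 0-p->2 2-p->1
1. fire R0 via {0↦3, 1↦0, 2↦1, 3↦2}  →  V:6 E:2  edges: 0-p->2 2-p->1
2. fire R0 via {0↦4, 1↦0, 2↦2, 3↦1}  →  V:5 E:1  edges: 2-p->1
normal form: no rule applies after step 2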